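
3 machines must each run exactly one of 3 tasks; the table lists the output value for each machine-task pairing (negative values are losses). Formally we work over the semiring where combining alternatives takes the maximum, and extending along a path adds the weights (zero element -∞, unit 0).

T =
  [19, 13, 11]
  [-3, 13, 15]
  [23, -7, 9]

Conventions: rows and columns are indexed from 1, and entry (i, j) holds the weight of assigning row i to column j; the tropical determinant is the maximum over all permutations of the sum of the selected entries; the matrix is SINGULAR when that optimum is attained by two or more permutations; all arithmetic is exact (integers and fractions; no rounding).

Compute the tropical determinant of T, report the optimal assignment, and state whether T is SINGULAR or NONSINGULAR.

σ = (1, 2, 3): 19 + 13 + 9 = 41
σ = (1, 3, 2): 19 + 15 + (-7) = 27
σ = (2, 1, 3): 13 + (-3) + 9 = 19
σ = (2, 3, 1): 13 + 15 + 23 = 51
σ = (3, 1, 2): 11 + (-3) + (-7) = 1
σ = (3, 2, 1): 11 + 13 + 23 = 47
Optimal value attained by: σ = (2, 3, 1).
Answer: det⊕(T) = 51; verdict: NONSINGULAR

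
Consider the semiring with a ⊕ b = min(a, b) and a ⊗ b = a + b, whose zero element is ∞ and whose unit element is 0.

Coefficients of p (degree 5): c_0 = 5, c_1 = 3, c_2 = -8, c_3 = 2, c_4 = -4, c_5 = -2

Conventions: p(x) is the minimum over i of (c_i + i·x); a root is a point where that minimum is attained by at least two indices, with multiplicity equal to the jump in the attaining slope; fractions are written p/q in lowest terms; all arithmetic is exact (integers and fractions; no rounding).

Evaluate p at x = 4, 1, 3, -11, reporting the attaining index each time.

p(4) = min(5+0·4=5, 3+1·4=7, -8+2·4=0, 2+3·4=14, -4+4·4=12, -2+5·4=18) = 0 (attained by i=2)
p(1) = min(5+0·1=5, 3+1·1=4, -8+2·1=-6, 2+3·1=5, -4+4·1=0, -2+5·1=3) = -6 (attained by i=2)
p(3) = min(5+0·3=5, 3+1·3=6, -8+2·3=-2, 2+3·3=11, -4+4·3=8, -2+5·3=13) = -2 (attained by i=2)
p(-11) = min(5+0·(-11)=5, 3+1·(-11)=-8, -8+2·(-11)=-30, 2+3·(-11)=-31, -4+4·(-11)=-48, -2+5·(-11)=-57) = -57 (attained by i=5)
Answer: p(4) = 0; p(1) = -6; p(3) = -2; p(-11) = -57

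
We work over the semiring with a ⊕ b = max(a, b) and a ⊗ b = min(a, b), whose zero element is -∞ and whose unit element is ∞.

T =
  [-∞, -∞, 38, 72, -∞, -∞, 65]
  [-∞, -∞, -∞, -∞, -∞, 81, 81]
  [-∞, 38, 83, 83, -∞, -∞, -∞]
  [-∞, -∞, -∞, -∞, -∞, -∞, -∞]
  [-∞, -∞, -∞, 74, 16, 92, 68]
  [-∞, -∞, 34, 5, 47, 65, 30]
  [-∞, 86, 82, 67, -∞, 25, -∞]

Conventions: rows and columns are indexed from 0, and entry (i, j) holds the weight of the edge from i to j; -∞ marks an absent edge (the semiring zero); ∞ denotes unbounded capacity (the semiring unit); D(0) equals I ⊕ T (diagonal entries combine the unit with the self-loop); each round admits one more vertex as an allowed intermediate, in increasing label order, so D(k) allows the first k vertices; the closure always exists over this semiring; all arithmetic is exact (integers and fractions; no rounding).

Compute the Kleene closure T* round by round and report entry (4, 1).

D(0):
  [∞, -∞, 38, 72, -∞, -∞, 65]
  [-∞, ∞, -∞, -∞, -∞, 81, 81]
  [-∞, 38, ∞, 83, -∞, -∞, -∞]
  [-∞, -∞, -∞, ∞, -∞, -∞, -∞]
  [-∞, -∞, -∞, 74, ∞, 92, 68]
  [-∞, -∞, 34, 5, 47, ∞, 30]
  [-∞, 86, 82, 67, -∞, 25, ∞]
D(1):
  [∞, -∞, 38, 72, -∞, -∞, 65]
  [-∞, ∞, -∞, -∞, -∞, 81, 81]
  [-∞, 38, ∞, 83, -∞, -∞, -∞]
  [-∞, -∞, -∞, ∞, -∞, -∞, -∞]
  [-∞, -∞, -∞, 74, ∞, 92, 68]
  [-∞, -∞, 34, 5, 47, ∞, 30]
  [-∞, 86, 82, 67, -∞, 25, ∞]
D(2):
  [∞, -∞, 38, 72, -∞, -∞, 65]
  [-∞, ∞, -∞, -∞, -∞, 81, 81]
  [-∞, 38, ∞, 83, -∞, 38, 38]
  [-∞, -∞, -∞, ∞, -∞, -∞, -∞]
  [-∞, -∞, -∞, 74, ∞, 92, 68]
  [-∞, -∞, 34, 5, 47, ∞, 30]
  [-∞, 86, 82, 67, -∞, 81, ∞]
D(3):
  [∞, 38, 38, 72, -∞, 38, 65]
  [-∞, ∞, -∞, -∞, -∞, 81, 81]
  [-∞, 38, ∞, 83, -∞, 38, 38]
  [-∞, -∞, -∞, ∞, -∞, -∞, -∞]
  [-∞, -∞, -∞, 74, ∞, 92, 68]
  [-∞, 34, 34, 34, 47, ∞, 34]
  [-∞, 86, 82, 82, -∞, 81, ∞]
D(4):
  [∞, 38, 38, 72, -∞, 38, 65]
  [-∞, ∞, -∞, -∞, -∞, 81, 81]
  [-∞, 38, ∞, 83, -∞, 38, 38]
  [-∞, -∞, -∞, ∞, -∞, -∞, -∞]
  [-∞, -∞, -∞, 74, ∞, 92, 68]
  [-∞, 34, 34, 34, 47, ∞, 34]
  [-∞, 86, 82, 82, -∞, 81, ∞]
D(5):
  [∞, 38, 38, 72, -∞, 38, 65]
  [-∞, ∞, -∞, -∞, -∞, 81, 81]
  [-∞, 38, ∞, 83, -∞, 38, 38]
  [-∞, -∞, -∞, ∞, -∞, -∞, -∞]
  [-∞, -∞, -∞, 74, ∞, 92, 68]
  [-∞, 34, 34, 47, 47, ∞, 47]
  [-∞, 86, 82, 82, -∞, 81, ∞]
D(6):
  [∞, 38, 38, 72, 38, 38, 65]
  [-∞, ∞, 34, 47, 47, 81, 81]
  [-∞, 38, ∞, 83, 38, 38, 38]
  [-∞, -∞, -∞, ∞, -∞, -∞, -∞]
  [-∞, 34, 34, 74, ∞, 92, 68]
  [-∞, 34, 34, 47, 47, ∞, 47]
  [-∞, 86, 82, 82, 47, 81, ∞]
D(7):
  [∞, 65, 65, 72, 47, 65, 65]
  [-∞, ∞, 81, 81, 47, 81, 81]
  [-∞, 38, ∞, 83, 38, 38, 38]
  [-∞, -∞, -∞, ∞, -∞, -∞, -∞]
  [-∞, 68, 68, 74, ∞, 92, 68]
  [-∞, 47, 47, 47, 47, ∞, 47]
  [-∞, 86, 82, 82, 47, 81, ∞]
Answer: T*[4][1] = 68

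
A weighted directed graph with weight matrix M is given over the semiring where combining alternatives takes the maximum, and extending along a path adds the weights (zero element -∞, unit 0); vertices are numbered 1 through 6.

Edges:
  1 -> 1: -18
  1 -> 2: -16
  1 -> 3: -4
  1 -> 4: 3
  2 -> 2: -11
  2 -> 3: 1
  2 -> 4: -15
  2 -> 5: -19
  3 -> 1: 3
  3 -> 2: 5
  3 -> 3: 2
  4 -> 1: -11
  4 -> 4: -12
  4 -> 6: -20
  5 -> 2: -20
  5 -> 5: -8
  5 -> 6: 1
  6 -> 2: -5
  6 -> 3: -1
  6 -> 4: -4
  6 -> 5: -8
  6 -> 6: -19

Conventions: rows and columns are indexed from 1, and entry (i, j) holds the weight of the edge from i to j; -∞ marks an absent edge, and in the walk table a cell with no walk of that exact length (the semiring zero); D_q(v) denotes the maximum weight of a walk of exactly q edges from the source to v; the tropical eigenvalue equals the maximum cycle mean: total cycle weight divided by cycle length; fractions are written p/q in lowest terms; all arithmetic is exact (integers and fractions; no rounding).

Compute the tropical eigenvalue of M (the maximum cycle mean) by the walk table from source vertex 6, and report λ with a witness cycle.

q=0: [-∞, -∞, -∞, -∞, -∞, 0]
q=1: [-∞, -5, -1, -4, -8, -19]
q=2: [2, 4, 1, -16, -16, -7]
q=3: [4, 6, 5, 5, -15, -15]
q=4: [8, 10, 7, 7, -13, -14]
q=5: [10, 12, 11, 11, -9, -12]
q=6: [14, 16, 13, 13, -7, -8]
Optimal cycle mean attained by: cycle 2->3->2, total 1 + 5, length 2.
Answer: λ = 3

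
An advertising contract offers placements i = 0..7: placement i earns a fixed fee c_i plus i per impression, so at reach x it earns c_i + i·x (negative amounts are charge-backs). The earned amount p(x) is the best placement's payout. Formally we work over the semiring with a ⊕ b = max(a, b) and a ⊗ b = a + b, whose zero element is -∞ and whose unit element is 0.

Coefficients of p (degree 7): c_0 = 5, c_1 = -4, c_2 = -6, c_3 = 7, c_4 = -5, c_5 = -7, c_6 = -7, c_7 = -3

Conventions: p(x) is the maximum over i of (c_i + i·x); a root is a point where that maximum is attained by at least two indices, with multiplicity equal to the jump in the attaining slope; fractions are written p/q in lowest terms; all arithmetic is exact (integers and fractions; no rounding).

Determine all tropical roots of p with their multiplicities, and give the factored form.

hull edge (i=0, c=5) to (i=3, c=7): slope 2/3, span 3
hull edge (i=3, c=7) to (i=7, c=-3): slope -5/2, span 4
Factored form: p(x) = -3 ⊗ (x ⊕ (-2/3)) ⊗ (x ⊕ (-2/3)) ⊗ (x ⊕ (-2/3)) ⊗ (x ⊕ 5/2) ⊗ (x ⊕ 5/2) ⊗ (x ⊕ 5/2) ⊗ (x ⊕ 5/2)
Answer: roots = -2/3 (mult 3), 5/2 (mult 4)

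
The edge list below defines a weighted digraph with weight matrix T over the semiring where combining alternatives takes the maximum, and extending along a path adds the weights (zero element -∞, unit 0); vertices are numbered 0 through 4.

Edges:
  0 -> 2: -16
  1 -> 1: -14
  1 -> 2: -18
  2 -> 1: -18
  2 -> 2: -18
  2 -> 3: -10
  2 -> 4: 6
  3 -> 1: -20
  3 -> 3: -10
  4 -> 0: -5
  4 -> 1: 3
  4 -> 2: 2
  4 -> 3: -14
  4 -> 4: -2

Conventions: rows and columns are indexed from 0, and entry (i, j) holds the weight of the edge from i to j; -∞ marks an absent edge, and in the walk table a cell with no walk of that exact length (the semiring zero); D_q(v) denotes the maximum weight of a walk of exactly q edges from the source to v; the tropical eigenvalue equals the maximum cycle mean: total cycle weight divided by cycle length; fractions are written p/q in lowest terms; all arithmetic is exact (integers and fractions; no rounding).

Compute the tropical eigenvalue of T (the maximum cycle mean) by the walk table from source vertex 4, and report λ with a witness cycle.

q=0: [-∞, -∞, -∞, -∞, 0]
q=1: [-5, 3, 2, -14, -2]
q=2: [-7, 1, 0, -8, 8]
q=3: [3, 11, 10, -6, 6]
q=4: [1, 9, 8, 0, 16]
q=5: [11, 19, 18, 2, 14]
Optimal cycle mean attained by: cycle 2->4->2, total 6 + 2, length 2.
Answer: λ = 4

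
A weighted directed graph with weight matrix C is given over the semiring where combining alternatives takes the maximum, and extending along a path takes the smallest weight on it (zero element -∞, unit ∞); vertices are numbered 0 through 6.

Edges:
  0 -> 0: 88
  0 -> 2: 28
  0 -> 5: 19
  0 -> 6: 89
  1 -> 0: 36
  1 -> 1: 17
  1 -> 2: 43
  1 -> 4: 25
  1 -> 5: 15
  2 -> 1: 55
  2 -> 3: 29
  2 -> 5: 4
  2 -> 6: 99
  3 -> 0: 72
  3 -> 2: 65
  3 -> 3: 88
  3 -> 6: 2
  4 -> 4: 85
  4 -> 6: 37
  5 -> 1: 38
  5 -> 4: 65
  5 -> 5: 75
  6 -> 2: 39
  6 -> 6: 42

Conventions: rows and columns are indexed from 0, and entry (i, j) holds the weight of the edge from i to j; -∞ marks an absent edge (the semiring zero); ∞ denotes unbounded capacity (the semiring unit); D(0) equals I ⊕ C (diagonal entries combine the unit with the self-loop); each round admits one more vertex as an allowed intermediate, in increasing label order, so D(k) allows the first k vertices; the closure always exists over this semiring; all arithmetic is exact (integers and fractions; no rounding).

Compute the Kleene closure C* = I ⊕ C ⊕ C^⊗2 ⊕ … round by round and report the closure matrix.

D(0):
  [∞, -∞, 28, -∞, -∞, 19, 89]
  [36, ∞, 43, -∞, 25, 15, -∞]
  [-∞, 55, ∞, 29, -∞, 4, 99]
  [72, -∞, 65, ∞, -∞, -∞, 2]
  [-∞, -∞, -∞, -∞, ∞, -∞, 37]
  [-∞, 38, -∞, -∞, 65, ∞, -∞]
  [-∞, -∞, 39, -∞, -∞, -∞, ∞]
D(1):
  [∞, -∞, 28, -∞, -∞, 19, 89]
  [36, ∞, 43, -∞, 25, 19, 36]
  [-∞, 55, ∞, 29, -∞, 4, 99]
  [72, -∞, 65, ∞, -∞, 19, 72]
  [-∞, -∞, -∞, -∞, ∞, -∞, 37]
  [-∞, 38, -∞, -∞, 65, ∞, -∞]
  [-∞, -∞, 39, -∞, -∞, -∞, ∞]
D(2):
  [∞, -∞, 28, -∞, -∞, 19, 89]
  [36, ∞, 43, -∞, 25, 19, 36]
  [36, 55, ∞, 29, 25, 19, 99]
  [72, -∞, 65, ∞, -∞, 19, 72]
  [-∞, -∞, -∞, -∞, ∞, -∞, 37]
  [36, 38, 38, -∞, 65, ∞, 36]
  [-∞, -∞, 39, -∞, -∞, -∞, ∞]
D(3):
  [∞, 28, 28, 28, 25, 19, 89]
  [36, ∞, 43, 29, 25, 19, 43]
  [36, 55, ∞, 29, 25, 19, 99]
  [72, 55, 65, ∞, 25, 19, 72]
  [-∞, -∞, -∞, -∞, ∞, -∞, 37]
  [36, 38, 38, 29, 65, ∞, 38]
  [36, 39, 39, 29, 25, 19, ∞]
D(4):
  [∞, 28, 28, 28, 25, 19, 89]
  [36, ∞, 43, 29, 25, 19, 43]
  [36, 55, ∞, 29, 25, 19, 99]
  [72, 55, 65, ∞, 25, 19, 72]
  [-∞, -∞, -∞, -∞, ∞, -∞, 37]
  [36, 38, 38, 29, 65, ∞, 38]
  [36, 39, 39, 29, 25, 19, ∞]
D(5):
  [∞, 28, 28, 28, 25, 19, 89]
  [36, ∞, 43, 29, 25, 19, 43]
  [36, 55, ∞, 29, 25, 19, 99]
  [72, 55, 65, ∞, 25, 19, 72]
  [-∞, -∞, -∞, -∞, ∞, -∞, 37]
  [36, 38, 38, 29, 65, ∞, 38]
  [36, 39, 39, 29, 25, 19, ∞]
D(6):
  [∞, 28, 28, 28, 25, 19, 89]
  [36, ∞, 43, 29, 25, 19, 43]
  [36, 55, ∞, 29, 25, 19, 99]
  [72, 55, 65, ∞, 25, 19, 72]
  [-∞, -∞, -∞, -∞, ∞, -∞, 37]
  [36, 38, 38, 29, 65, ∞, 38]
  [36, 39, 39, 29, 25, 19, ∞]
D(7):
  [∞, 39, 39, 29, 25, 19, 89]
  [36, ∞, 43, 29, 25, 19, 43]
  [36, 55, ∞, 29, 25, 19, 99]
  [72, 55, 65, ∞, 25, 19, 72]
  [36, 37, 37, 29, ∞, 19, 37]
  [36, 38, 38, 29, 65, ∞, 38]
  [36, 39, 39, 29, 25, 19, ∞]
Answer: C* = [[∞, 39, 39, 29, 25, 19, 89], [36, ∞, 43, 29, 25, 19, 43], [36, 55, ∞, 29, 25, 19, 99], [72, 55, 65, ∞, 25, 19, 72], [36, 37, 37, 29, ∞, 19, 37], [36, 38, 38, 29, 65, ∞, 38], [36, 39, 39, 29, 25, 19, ∞]]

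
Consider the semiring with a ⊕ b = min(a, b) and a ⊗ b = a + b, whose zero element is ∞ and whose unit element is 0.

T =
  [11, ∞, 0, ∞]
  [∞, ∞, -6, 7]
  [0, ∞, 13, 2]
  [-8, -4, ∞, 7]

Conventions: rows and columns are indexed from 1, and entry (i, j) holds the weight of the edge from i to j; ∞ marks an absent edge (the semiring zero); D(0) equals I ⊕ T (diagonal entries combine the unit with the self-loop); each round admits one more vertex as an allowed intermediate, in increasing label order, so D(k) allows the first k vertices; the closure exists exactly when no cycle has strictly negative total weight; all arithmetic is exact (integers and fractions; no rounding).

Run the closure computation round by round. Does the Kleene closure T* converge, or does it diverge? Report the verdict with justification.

D(0):
  [0, ∞, 0, ∞]
  [∞, 0, -6, 7]
  [0, ∞, 0, 2]
  [-8, -4, ∞, 0]
D(1):
  [0, ∞, 0, ∞]
  [∞, 0, -6, 7]
  [0, ∞, 0, 2]
  [-8, -4, -8, 0]
D(2):
  [0, ∞, 0, ∞]
  [∞, 0, -6, 7]
  [0, ∞, 0, 2]
  [-8, -4, -10, 0]
Detection: at round 3, diagonal entry (4, 4) turns strictly negative.
Key observation: the cycle 4->1->3->4 has total weight (-8) + 0 + 2, which is strictly negative.
Answer: DIVERGES — negative cycle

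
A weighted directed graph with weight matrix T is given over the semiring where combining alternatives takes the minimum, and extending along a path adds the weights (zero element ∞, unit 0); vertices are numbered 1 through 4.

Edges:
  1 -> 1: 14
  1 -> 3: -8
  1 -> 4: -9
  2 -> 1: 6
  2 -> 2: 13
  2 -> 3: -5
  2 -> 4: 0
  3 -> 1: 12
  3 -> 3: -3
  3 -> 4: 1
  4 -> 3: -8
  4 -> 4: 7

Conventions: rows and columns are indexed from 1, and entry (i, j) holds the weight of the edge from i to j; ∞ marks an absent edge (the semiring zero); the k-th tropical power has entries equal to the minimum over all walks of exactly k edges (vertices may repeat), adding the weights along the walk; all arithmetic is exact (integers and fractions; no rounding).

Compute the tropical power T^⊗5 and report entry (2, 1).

T^⊗2:
  [4, ∞, -17, -7]
  [7, 26, -8, -4]
  [9, ∞, -7, -2]
  [4, ∞, -11, -7]
T^⊗3:
  [-5, ∞, -20, -16]
  [4, 39, -12, -7]
  [5, ∞, -10, -6]
  [1, ∞, -15, -10]
T^⊗4:
  [-8, ∞, -24, -19]
  [0, 52, -15, -11]
  [2, ∞, -14, -9]
  [-3, ∞, -18, -14]
T^⊗5:
  [-12, ∞, -27, -23]
  [-3, 65, -19, -14]
  [-2, ∞, -17, -13]
  [-6, ∞, -22, -17]
Key observation: the optimum is the walk 2->3->3->4->3->1, with weight (-5) + (-3) + 1 + (-8) + 12 = -3.
Optimal value attained by: walk 2->3->3->4->3->1.
Answer: (T^⊗5)[2][1] = -3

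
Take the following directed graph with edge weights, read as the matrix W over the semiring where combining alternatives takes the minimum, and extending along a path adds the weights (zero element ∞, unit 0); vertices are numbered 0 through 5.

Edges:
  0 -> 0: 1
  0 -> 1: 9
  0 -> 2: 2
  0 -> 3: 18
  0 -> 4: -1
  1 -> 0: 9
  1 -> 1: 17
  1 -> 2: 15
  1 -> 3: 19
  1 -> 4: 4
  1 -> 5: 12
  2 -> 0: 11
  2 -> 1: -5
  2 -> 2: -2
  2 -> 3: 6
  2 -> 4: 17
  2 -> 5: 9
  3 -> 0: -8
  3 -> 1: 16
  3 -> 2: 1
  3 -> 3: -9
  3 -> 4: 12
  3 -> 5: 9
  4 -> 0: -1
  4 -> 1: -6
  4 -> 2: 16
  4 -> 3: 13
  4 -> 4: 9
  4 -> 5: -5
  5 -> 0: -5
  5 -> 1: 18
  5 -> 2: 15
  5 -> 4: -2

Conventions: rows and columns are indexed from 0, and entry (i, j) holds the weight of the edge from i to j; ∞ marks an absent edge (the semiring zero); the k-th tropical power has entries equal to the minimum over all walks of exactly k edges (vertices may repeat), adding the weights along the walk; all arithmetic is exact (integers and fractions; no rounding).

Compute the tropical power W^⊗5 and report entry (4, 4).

W^⊗2:
  [-2, -7, 0, 8, 0, -6]
  [3, -2, 11, 10, 8, -1]
  [-2, -7, -4, -3, -1, 7]
  [-17, -4, -8, -18, -9, 0]
  [-10, 3, 1, 4, -7, 4]
  [-4, -8, -3, 11, -6, -7]
W^⊗3:
  [-11, -6, -2, -1, -8, -5]
  [-6, 2, 5, 1, -3, 3]
  [-11, -9, -6, -12, -3, -6]
  [-26, -15, -17, -27, -18, -14]
  [-9, -13, -8, -5, -11, -12]
  [-12, -12, -5, 2, -9, -11]
W^⊗4:
  [-10, -14, -9, -10, -12, -13]
  [-7, -9, -4, -8, -7, -8]
  [-20, -11, -11, -21, -12, -8]
  [-35, -24, -26, -36, -27, -23]
  [-17, -17, -10, -14, -14, -16]
  [-16, -15, -10, -7, -13, -14]
W^⊗5:
  [-18, -18, -11, -19, -15, -17]
  [-16, -13, -7, -17, -10, -12]
  [-29, -18, -20, -30, -21, -17]
  [-44, -33, -35, -45, -36, -32]
  [-22, -20, -15, -23, -18, -19]
  [-19, -19, -14, -16, -17, -18]
Key observation: the optimum is the walk 4->5->0->4->5->4, with weight (-5) + (-5) + (-1) + (-5) + (-2) = -18.
Optimal value attained by: walk 4->5->0->4->5->4.
Answer: (W^⊗5)[4][4] = -18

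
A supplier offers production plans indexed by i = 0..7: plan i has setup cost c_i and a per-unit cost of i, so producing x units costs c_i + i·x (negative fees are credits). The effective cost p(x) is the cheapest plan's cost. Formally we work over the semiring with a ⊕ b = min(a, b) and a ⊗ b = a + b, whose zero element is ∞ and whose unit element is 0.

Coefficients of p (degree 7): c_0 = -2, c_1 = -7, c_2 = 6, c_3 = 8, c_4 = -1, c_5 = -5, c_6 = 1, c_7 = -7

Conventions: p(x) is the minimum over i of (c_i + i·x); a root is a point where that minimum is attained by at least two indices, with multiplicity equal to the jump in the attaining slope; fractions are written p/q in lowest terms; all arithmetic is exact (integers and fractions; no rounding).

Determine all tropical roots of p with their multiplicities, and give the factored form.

hull edge (i=0, c=-2) to (i=1, c=-7): slope -5, span 1
hull edge (i=1, c=-7) to (i=7, c=-7): slope 0, span 6
Factored form: p(x) = -7 ⊗ (x ⊕ 0) ⊗ (x ⊕ 0) ⊗ (x ⊕ 0) ⊗ (x ⊕ 0) ⊗ (x ⊕ 0) ⊗ (x ⊕ 0) ⊗ (x ⊕ 5)
Answer: roots = 0 (mult 6), 5 (mult 1)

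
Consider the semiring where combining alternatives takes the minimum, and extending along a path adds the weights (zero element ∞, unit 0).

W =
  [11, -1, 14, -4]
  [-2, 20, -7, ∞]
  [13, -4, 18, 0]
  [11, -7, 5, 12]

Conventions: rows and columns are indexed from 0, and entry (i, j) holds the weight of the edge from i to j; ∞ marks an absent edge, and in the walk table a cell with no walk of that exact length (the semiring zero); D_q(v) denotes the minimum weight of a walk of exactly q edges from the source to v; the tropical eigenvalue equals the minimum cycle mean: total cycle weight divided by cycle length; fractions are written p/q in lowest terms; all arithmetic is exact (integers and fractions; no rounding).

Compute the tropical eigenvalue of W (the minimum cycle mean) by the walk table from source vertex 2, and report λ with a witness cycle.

q=0: [∞, ∞, 0, ∞]
q=1: [13, -4, 18, 0]
q=2: [-6, -7, -11, 9]
q=3: [-9, -15, -14, -11]
q=4: [-17, -18, -22, -14]
Optimal cycle mean attained by: cycle 1->2->1, total (-7) + (-4), length 2.
Answer: λ = -11/2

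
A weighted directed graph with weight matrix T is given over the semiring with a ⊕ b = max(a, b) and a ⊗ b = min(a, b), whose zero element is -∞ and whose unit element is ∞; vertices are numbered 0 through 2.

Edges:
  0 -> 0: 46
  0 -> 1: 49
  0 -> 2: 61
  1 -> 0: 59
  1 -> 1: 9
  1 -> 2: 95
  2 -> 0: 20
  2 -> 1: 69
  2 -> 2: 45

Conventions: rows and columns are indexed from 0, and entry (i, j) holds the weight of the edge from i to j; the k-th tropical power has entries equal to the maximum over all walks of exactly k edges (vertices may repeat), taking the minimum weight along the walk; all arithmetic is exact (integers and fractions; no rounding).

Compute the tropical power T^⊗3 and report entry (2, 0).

T^⊗2:
  [49, 61, 49]
  [46, 69, 59]
  [59, 45, 69]
T^⊗3:
  [59, 49, 61]
  [59, 59, 69]
  [46, 69, 59]
Key observation: the optimum is the walk 2->1->0->0, with weight 69 min 59 min 46 = 46.
Optimal value attained by: walk 2->1->0->0.
Answer: (T^⊗3)[2][0] = 46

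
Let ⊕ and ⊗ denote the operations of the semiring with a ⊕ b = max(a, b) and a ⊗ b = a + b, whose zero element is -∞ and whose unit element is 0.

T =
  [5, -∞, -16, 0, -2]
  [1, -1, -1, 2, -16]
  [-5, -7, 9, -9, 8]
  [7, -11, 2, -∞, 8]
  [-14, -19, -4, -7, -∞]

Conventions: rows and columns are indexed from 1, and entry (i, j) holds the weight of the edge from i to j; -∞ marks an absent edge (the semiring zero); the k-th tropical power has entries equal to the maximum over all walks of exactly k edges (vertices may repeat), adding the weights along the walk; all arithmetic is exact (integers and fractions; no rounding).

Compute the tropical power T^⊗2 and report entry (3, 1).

T^⊗2:
  [10, -11, 2, 5, 8]
  [9, -2, 8, 1, 10]
  [4, 2, 18, 1, 17]
  [12, -5, 11, 7, 10]
  [0, -11, 5, -13, 4]
Key observation: the optimum is the walk 3->3->1, with weight 9 + (-5) = 4.
Optimal value attained by: walk 3->3->1.
Answer: (T^⊗2)[3][1] = 4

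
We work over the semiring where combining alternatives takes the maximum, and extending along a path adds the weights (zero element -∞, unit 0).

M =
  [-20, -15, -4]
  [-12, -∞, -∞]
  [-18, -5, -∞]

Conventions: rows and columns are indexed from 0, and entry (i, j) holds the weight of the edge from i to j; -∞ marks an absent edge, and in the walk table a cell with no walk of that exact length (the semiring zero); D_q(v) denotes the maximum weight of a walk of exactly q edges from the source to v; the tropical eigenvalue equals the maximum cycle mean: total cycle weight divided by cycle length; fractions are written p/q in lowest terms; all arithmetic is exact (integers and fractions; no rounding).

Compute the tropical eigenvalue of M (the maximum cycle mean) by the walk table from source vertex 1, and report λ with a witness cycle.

q=0: [-∞, 0, -∞]
q=1: [-12, -∞, -∞]
q=2: [-32, -27, -16]
q=3: [-34, -21, -36]
Optimal cycle mean attained by: cycle 0->2->1->0, total (-4) + (-5) + (-12), length 3.
Answer: λ = -7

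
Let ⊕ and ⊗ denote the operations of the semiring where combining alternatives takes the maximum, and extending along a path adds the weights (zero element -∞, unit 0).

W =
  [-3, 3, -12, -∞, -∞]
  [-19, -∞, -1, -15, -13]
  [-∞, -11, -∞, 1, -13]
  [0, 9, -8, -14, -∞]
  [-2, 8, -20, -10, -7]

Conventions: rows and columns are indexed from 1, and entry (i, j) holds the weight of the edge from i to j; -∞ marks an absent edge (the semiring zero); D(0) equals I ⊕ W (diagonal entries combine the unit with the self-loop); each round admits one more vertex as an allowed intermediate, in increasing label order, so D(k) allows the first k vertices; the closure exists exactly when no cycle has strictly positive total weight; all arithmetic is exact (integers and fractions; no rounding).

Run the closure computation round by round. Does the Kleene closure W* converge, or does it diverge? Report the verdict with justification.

D(0):
  [0, 3, -12, -∞, -∞]
  [-19, 0, -1, -15, -13]
  [-∞, -11, 0, 1, -13]
  [0, 9, -8, 0, -∞]
  [-2, 8, -20, -10, 0]
D(1):
  [0, 3, -12, -∞, -∞]
  [-19, 0, -1, -15, -13]
  [-∞, -11, 0, 1, -13]
  [0, 9, -8, 0, -∞]
  [-2, 8, -14, -10, 0]
D(2):
  [0, 3, 2, -12, -10]
  [-19, 0, -1, -15, -13]
  [-30, -11, 0, 1, -13]
  [0, 9, 8, 0, -4]
  [-2, 8, 7, -7, 0]
Detection: at round 3, diagonal entry (4, 4) turns strictly positive.
Key observation: the cycle 4->1->2->3->4 has total weight 0 + 3 + (-1) + 1, which is strictly positive.
Answer: DIVERGES — positive cycle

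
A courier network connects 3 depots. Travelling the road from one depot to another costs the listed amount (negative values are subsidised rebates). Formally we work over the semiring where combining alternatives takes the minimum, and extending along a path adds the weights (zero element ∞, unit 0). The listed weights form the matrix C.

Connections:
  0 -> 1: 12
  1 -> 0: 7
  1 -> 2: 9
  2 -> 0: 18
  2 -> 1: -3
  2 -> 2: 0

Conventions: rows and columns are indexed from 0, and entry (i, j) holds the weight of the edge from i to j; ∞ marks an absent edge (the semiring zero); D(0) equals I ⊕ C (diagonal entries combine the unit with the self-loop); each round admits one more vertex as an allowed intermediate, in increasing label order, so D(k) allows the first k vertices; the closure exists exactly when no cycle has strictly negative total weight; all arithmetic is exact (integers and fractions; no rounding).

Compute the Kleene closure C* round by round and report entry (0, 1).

D(0):
  [0, 12, ∞]
  [7, 0, 9]
  [18, -3, 0]
D(1):
  [0, 12, ∞]
  [7, 0, 9]
  [18, -3, 0]
D(2):
  [0, 12, 21]
  [7, 0, 9]
  [4, -3, 0]
D(3):
  [0, 12, 21]
  [7, 0, 9]
  [4, -3, 0]
Answer: C*[0][1] = 12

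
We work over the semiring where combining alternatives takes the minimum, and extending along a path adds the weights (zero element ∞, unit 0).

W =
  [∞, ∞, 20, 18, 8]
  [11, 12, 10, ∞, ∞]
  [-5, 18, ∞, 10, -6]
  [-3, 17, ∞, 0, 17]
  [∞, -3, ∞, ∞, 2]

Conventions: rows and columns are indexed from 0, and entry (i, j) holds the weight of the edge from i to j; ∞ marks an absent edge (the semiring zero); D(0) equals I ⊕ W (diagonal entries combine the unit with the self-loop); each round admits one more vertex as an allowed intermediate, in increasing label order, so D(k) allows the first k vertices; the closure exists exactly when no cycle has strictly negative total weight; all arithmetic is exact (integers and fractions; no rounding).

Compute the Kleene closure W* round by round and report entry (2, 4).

D(0):
  [0, ∞, 20, 18, 8]
  [11, 0, 10, ∞, ∞]
  [-5, 18, 0, 10, -6]
  [-3, 17, ∞, 0, 17]
  [∞, -3, ∞, ∞, 0]
D(1):
  [0, ∞, 20, 18, 8]
  [11, 0, 10, 29, 19]
  [-5, 18, 0, 10, -6]
  [-3, 17, 17, 0, 5]
  [∞, -3, ∞, ∞, 0]
D(2):
  [0, ∞, 20, 18, 8]
  [11, 0, 10, 29, 19]
  [-5, 18, 0, 10, -6]
  [-3, 17, 17, 0, 5]
  [8, -3, 7, 26, 0]
D(3):
  [0, 38, 20, 18, 8]
  [5, 0, 10, 20, 4]
  [-5, 18, 0, 10, -6]
  [-3, 17, 17, 0, 5]
  [2, -3, 7, 17, 0]
D(4):
  [0, 35, 20, 18, 8]
  [5, 0, 10, 20, 4]
  [-5, 18, 0, 10, -6]
  [-3, 17, 17, 0, 5]
  [2, -3, 7, 17, 0]
D(5):
  [0, 5, 15, 18, 8]
  [5, 0, 10, 20, 4]
  [-5, -9, 0, 10, -6]
  [-3, 2, 12, 0, 5]
  [2, -3, 7, 17, 0]
Answer: W*[2][4] = -6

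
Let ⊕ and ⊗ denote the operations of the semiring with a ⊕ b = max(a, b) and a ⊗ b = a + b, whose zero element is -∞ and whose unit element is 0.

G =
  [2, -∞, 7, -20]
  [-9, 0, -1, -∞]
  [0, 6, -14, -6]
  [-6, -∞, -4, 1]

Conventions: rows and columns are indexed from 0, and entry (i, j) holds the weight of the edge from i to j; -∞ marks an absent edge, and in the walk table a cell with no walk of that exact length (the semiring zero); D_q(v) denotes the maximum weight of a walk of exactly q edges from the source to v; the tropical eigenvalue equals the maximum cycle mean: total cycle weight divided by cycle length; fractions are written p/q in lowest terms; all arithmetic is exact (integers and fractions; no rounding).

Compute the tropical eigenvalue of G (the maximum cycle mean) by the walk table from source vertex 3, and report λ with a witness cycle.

q=0: [-∞, -∞, -∞, 0]
q=1: [-6, -∞, -4, 1]
q=2: [-4, 2, 1, 2]
q=3: [1, 7, 3, 3]
q=4: [3, 9, 8, 4]
Optimal cycle mean attained by: cycle 0->2->0, total 7 + 0, length 2.
Answer: λ = 7/2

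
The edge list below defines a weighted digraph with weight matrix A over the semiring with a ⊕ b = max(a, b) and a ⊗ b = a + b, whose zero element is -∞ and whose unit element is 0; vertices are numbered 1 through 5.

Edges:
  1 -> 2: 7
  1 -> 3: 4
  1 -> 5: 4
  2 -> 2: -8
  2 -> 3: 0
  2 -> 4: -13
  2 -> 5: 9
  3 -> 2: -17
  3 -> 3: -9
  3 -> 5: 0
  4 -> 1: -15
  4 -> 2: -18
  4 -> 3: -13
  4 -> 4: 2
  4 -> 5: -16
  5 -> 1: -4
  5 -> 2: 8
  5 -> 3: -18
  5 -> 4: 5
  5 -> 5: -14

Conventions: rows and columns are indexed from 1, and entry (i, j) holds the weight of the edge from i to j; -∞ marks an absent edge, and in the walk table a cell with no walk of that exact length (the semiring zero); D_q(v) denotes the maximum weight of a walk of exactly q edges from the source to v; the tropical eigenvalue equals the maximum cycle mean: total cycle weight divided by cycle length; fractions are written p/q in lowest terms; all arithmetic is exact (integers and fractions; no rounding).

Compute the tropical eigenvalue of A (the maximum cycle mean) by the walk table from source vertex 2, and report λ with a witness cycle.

q=0: [-∞, 0, -∞, -∞, -∞]
q=1: [-∞, -8, 0, -13, 9]
q=2: [5, 17, -8, 14, 1]
q=3: [-1, 12, 17, 16, 26]
q=4: [22, 34, 12, 31, 21]
q=5: [17, 29, 34, 33, 43]
Optimal cycle mean attained by: cycle 2->5->2, total 9 + 8, length 2.
Answer: λ = 17/2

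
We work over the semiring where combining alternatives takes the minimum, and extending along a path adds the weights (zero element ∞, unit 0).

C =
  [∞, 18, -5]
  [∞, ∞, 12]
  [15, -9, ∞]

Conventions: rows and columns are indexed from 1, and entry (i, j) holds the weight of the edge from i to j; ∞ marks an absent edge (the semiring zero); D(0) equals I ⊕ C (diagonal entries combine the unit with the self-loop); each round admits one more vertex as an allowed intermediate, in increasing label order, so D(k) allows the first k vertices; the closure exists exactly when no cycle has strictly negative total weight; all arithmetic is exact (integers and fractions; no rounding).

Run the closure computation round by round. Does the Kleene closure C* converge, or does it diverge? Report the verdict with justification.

D(0):
  [0, 18, -5]
  [∞, 0, 12]
  [15, -9, 0]
D(1):
  [0, 18, -5]
  [∞, 0, 12]
  [15, -9, 0]
D(2):
  [0, 18, -5]
  [∞, 0, 12]
  [15, -9, 0]
D(3):
  [0, -14, -5]
  [27, 0, 12]
  [15, -9, 0]
Key observation: every diagonal entry stays at the unit through all rounds, so no improving cycle exists.
Answer: CONVERGES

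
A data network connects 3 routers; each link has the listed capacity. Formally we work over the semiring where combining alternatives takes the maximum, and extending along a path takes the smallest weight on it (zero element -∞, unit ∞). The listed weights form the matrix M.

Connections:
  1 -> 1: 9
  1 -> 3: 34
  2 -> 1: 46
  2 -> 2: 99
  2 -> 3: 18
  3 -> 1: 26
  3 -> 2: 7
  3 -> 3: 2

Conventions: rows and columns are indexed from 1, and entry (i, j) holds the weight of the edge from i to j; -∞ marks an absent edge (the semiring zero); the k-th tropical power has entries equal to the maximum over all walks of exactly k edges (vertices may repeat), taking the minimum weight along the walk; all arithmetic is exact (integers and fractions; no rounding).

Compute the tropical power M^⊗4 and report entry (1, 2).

M^⊗2:
  [26, 7, 9]
  [46, 99, 34]
  [9, 7, 26]
M^⊗3:
  [9, 7, 26]
  [46, 99, 34]
  [26, 7, 9]
M^⊗4:
  [26, 7, 9]
  [46, 99, 34]
  [9, 7, 26]
Key observation: the optimum is the walk 1->1->1->3->2, with weight 9 min 9 min 34 min 7 = 7.
Optimal value attained by: walk 1->1->1->3->2.
Answer: (M^⊗4)[1][2] = 7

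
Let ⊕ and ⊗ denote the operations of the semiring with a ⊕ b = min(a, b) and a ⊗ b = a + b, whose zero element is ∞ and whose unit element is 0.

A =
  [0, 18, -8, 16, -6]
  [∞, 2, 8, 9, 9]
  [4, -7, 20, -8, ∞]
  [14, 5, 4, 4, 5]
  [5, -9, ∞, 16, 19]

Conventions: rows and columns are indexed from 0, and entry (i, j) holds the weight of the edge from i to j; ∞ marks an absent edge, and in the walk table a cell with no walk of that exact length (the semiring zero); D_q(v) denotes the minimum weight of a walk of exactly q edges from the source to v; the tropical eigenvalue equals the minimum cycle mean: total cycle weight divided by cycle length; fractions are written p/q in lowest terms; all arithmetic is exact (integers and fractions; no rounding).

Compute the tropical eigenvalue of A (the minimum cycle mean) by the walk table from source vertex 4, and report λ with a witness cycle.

q=0: [∞, ∞, ∞, ∞, 0]
q=1: [5, -9, ∞, 16, 19]
q=2: [5, -7, -3, 0, -1]
q=3: [1, -10, -3, -11, -1]
q=4: [1, -10, -7, -11, -6]
q=5: [-3, -15, -7, -15, -6]
Optimal cycle mean attained by: cycle 0->2->0, total (-8) + 4, length 2.
Answer: λ = -2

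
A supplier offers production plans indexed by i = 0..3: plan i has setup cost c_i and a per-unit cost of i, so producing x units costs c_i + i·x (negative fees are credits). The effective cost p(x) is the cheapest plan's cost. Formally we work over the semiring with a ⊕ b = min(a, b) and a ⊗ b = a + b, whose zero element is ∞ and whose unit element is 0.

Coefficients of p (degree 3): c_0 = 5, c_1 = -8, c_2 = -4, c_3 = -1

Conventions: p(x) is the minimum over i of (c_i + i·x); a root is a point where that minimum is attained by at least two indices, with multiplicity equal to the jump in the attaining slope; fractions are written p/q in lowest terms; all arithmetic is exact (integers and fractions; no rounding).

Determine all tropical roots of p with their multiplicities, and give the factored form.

hull edge (i=0, c=5) to (i=1, c=-8): slope -13, span 1
hull edge (i=1, c=-8) to (i=3, c=-1): slope 7/2, span 2
Factored form: p(x) = -1 ⊗ (x ⊕ (-7/2)) ⊗ (x ⊕ (-7/2)) ⊗ (x ⊕ 13)
Answer: roots = -7/2 (mult 2), 13 (mult 1)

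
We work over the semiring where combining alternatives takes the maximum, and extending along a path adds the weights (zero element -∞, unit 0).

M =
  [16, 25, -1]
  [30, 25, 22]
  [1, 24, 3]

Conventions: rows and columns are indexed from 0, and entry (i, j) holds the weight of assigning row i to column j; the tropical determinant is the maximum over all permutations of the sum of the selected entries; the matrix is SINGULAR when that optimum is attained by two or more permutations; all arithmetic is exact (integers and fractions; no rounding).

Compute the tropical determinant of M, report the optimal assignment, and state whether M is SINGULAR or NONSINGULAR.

σ = (0, 1, 2): 16 + 25 + 3 = 44
σ = (0, 2, 1): 16 + 22 + 24 = 62
σ = (1, 0, 2): 25 + 30 + 3 = 58
σ = (1, 2, 0): 25 + 22 + 1 = 48
σ = (2, 0, 1): (-1) + 30 + 24 = 53
σ = (2, 1, 0): (-1) + 25 + 1 = 25
Optimal value attained by: σ = (0, 2, 1).
Answer: det⊕(M) = 62; verdict: NONSINGULAR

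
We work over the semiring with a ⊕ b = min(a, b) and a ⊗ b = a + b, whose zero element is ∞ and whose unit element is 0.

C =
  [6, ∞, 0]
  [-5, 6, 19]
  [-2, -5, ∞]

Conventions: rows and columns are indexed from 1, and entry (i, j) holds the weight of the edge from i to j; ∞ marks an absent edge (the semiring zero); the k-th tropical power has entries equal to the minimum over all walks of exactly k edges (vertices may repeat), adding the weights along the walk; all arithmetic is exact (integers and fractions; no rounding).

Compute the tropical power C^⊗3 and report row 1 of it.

C^⊗2:
  [-2, -5, 6]
  [1, 12, -5]
  [-10, 1, -2]
C^⊗3:
  [-10, 1, -2]
  [-7, -10, 1]
  [-4, -7, -10]
Answer: row 1 of C^⊗3 = [-10, 1, -2]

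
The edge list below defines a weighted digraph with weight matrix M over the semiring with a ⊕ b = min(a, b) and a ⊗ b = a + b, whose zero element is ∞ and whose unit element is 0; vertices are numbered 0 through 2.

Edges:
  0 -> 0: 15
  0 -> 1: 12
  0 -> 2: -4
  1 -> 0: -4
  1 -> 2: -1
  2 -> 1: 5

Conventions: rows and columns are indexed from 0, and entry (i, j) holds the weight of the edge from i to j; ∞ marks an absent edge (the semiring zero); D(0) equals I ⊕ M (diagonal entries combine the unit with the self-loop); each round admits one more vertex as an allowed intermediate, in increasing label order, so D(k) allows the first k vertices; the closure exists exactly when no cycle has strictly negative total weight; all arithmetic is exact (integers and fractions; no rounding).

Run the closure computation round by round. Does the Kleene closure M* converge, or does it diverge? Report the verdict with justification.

D(0):
  [0, 12, -4]
  [-4, 0, -1]
  [∞, 5, 0]
D(1):
  [0, 12, -4]
  [-4, 0, -8]
  [∞, 5, 0]
Detection: at round 2, diagonal entry (2, 2) turns strictly negative.
Key observation: the cycle 2->1->0->2 has total weight 5 + (-4) + (-4), which is strictly negative.
Answer: DIVERGES — negative cycle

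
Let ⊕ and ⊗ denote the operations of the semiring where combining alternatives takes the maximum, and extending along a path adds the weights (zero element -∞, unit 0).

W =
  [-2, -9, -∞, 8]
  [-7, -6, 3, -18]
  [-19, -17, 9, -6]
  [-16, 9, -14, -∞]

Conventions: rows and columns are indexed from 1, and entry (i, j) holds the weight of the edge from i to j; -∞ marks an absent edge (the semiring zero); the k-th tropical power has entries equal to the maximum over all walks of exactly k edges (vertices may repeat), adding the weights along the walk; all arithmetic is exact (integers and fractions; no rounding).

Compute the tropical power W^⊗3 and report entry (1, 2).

W^⊗2:
  [-4, 17, -6, 6]
  [-9, -9, 12, 1]
  [-10, 3, 18, 3]
  [2, 3, 12, -8]
W^⊗3:
  [10, 15, 20, 4]
  [-7, 10, 21, 6]
  [-1, 12, 27, 12]
  [0, 1, 21, 10]
Key observation: the optimum is the walk 1->1->4->2, with weight (-2) + 8 + 9 = 15.
Optimal value attained by: walk 1->1->4->2.
Answer: (W^⊗3)[1][2] = 15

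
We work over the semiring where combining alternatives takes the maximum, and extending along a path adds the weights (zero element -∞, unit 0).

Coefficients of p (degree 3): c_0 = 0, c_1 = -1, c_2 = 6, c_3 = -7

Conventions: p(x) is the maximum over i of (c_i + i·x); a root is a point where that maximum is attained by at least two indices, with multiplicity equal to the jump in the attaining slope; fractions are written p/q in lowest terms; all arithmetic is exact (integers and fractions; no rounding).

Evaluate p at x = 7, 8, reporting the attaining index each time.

p(7) = max(0+0·7=0, -1+1·7=6, 6+2·7=20, -7+3·7=14) = 20 (attained by i=2)
p(8) = max(0+0·8=0, -1+1·8=7, 6+2·8=22, -7+3·8=17) = 22 (attained by i=2)
Answer: p(7) = 20; p(8) = 22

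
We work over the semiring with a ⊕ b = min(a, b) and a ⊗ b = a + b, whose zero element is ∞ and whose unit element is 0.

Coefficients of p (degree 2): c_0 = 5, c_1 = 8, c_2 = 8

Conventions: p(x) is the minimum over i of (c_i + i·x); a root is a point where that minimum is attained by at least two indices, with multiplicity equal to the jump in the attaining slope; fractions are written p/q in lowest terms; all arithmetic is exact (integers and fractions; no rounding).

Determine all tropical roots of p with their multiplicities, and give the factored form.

hull edge (i=0, c=5) to (i=2, c=8): slope 3/2, span 2
Factored form: p(x) = 8 ⊗ (x ⊕ (-3/2)) ⊗ (x ⊕ (-3/2))
Answer: roots = -3/2 (mult 2)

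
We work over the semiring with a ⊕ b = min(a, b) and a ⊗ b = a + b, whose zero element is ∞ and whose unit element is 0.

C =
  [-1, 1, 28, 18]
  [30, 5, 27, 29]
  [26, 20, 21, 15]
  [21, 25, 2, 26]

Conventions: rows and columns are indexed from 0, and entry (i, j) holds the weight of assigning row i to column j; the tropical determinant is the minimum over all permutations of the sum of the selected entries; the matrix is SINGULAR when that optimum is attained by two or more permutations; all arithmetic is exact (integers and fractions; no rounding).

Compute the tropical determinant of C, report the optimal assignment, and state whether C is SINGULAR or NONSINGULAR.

σ = (0, 1, 2, 3): (-1) + 5 + 21 + 26 = 51
σ = (0, 1, 3, 2): (-1) + 5 + 15 + 2 = 21
σ = (0, 2, 1, 3): (-1) + 27 + 20 + 26 = 72
σ = (0, 2, 3, 1): (-1) + 27 + 15 + 25 = 66
σ = (0, 3, 1, 2): (-1) + 29 + 20 + 2 = 50
σ = (0, 3, 2, 1): (-1) + 29 + 21 + 25 = 74
σ = (1, 0, 2, 3): 1 + 30 + 21 + 26 = 78
σ = (1, 0, 3, 2): 1 + 30 + 15 + 2 = 48
σ = (1, 2, 0, 3): 1 + 27 + 26 + 26 = 80
σ = (1, 2, 3, 0): 1 + 27 + 15 + 21 = 64
σ = (1, 3, 0, 2): 1 + 29 + 26 + 2 = 58
σ = (1, 3, 2, 0): 1 + 29 + 21 + 21 = 72
σ = (2, 0, 1, 3): 28 + 30 + 20 + 26 = 104
σ = (2, 0, 3, 1): 28 + 30 + 15 + 25 = 98
σ = (2, 1, 0, 3): 28 + 5 + 26 + 26 = 85
σ = (2, 1, 3, 0): 28 + 5 + 15 + 21 = 69
σ = (2, 3, 0, 1): 28 + 29 + 26 + 25 = 108
σ = (2, 3, 1, 0): 28 + 29 + 20 + 21 = 98
σ = (3, 0, 1, 2): 18 + 30 + 20 + 2 = 70
σ = (3, 0, 2, 1): 18 + 30 + 21 + 25 = 94
σ = (3, 1, 0, 2): 18 + 5 + 26 + 2 = 51
σ = (3, 1, 2, 0): 18 + 5 + 21 + 21 = 65
σ = (3, 2, 0, 1): 18 + 27 + 26 + 25 = 96
σ = (3, 2, 1, 0): 18 + 27 + 20 + 21 = 86
Optimal value attained by: σ = (0, 1, 3, 2).
Answer: det⊕(C) = 21; verdict: NONSINGULAR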